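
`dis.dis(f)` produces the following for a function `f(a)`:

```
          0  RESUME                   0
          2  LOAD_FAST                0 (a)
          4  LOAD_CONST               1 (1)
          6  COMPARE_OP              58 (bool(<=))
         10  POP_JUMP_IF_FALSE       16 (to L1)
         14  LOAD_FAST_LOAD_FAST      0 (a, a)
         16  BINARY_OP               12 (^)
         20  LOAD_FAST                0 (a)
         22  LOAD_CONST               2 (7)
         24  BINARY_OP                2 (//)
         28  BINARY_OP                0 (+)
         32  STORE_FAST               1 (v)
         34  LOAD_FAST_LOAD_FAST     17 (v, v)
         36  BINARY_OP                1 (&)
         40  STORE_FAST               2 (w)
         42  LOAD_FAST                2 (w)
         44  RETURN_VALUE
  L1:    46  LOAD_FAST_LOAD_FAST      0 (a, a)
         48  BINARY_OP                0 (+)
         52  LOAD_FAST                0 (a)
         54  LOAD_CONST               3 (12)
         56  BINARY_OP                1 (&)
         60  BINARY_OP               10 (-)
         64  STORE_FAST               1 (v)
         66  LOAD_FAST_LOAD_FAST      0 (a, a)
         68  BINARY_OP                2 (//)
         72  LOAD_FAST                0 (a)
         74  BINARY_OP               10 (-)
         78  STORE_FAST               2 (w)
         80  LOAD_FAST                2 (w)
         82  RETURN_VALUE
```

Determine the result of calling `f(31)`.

LOAD_FAST a → push 31. Stack: [31]
LOAD_CONST → push 1. Stack: [31, 1]
COMPARE_OP bool(<=) → 31 vs 1 = False. Stack: [False]
POP_JUMP_IF_FALSE → pop False; jump. Stack: []
LOAD_FAST_LOAD_FAST a,a → push 31,31. Stack: [31, 31]
BINARY_OP + → 31 + 31 = 62. Stack: [62]
LOAD_FAST a → push 31. Stack: [62, 31]
LOAD_CONST → push 12. Stack: [62, 31, 12]
BINARY_OP & → 31 & 12 = 12. Stack: [62, 12]
BINARY_OP - → 62 - 12 = 50. Stack: [50]
STORE_FAST v → v=50. Stack: []
LOAD_FAST_LOAD_FAST a,a → push 31,31. Stack: [31, 31]
BINARY_OP // → 31 // 31 = 1. Stack: [1]
LOAD_FAST a → push 31. Stack: [1, 31]
BINARY_OP - → 1 - 31 = -30. Stack: [-30]
STORE_FAST w → w=-30. Stack: []
LOAD_FAST w → push -30. Stack: [-30]
RETURN_VALUE → return -30.

-30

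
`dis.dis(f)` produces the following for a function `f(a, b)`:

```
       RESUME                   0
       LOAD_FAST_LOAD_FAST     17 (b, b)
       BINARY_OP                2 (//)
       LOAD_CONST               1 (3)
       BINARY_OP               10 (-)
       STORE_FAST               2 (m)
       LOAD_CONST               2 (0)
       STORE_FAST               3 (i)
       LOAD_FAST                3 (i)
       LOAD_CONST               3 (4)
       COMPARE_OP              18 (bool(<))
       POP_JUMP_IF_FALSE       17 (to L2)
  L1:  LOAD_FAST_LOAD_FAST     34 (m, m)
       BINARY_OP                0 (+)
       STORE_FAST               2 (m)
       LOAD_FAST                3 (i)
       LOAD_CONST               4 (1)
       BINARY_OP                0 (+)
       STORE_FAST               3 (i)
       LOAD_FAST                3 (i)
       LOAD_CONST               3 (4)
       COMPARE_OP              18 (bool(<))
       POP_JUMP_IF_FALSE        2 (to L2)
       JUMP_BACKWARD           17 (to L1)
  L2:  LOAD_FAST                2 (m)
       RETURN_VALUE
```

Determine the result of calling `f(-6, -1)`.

-32

LOAD_FAST_LOAD_FAST b,b → push -1,-1. Stack: [-1, -1]
BINARY_OP // → -1 // -1 = 1. Stack: [1]
LOAD_CONST → push 3. Stack: [1, 3]
BINARY_OP - → 1 - 3 = -2. Stack: [-2]
STORE_FAST m → m=-2. Stack: []
LOAD_CONST → push 0. Stack: [0]
STORE_FAST i → i=0. Stack: []
LOAD_FAST i → push 0. Stack: [0]
LOAD_CONST → push 4. Stack: [0, 4]
COMPARE_OP bool(<) → 0 vs 4 = True. Stack: [True]
POP_JUMP_IF_FALSE → pop True; no jump. Stack: []
LOAD_FAST_LOAD_FAST m,m → push -2,-2. Stack: [-2, -2]
BINARY_OP + → -2 + -2 = -4. Stack: [-4]
STORE_FAST m → m=-4. Stack: []
LOAD_FAST i → push 0. Stack: [0]
LOAD_CONST → push 1. Stack: [0, 1]
BINARY_OP + → 0 + 1 = 1. Stack: [1]
STORE_FAST i → i=1. Stack: []
LOAD_FAST i → push 1. Stack: [1]
LOAD_CONST → push 4. Stack: [1, 4]
COMPARE_OP bool(<) → 1 vs 4 = True. Stack: [True]
POP_JUMP_IF_FALSE → pop True; no jump. Stack: []
LOAD_FAST_LOAD_FAST m,m → push -4,-4. Stack: [-4, -4]
BINARY_OP + → -4 + -4 = -8. Stack: [-8]
STORE_FAST m → m=-8. Stack: []
LOAD_FAST i → push 1. Stack: [1]
LOAD_CONST → push 1. Stack: [1, 1]
BINARY_OP + → 1 + 1 = 2. Stack: [2]
STORE_FAST i → i=2. Stack: []
LOAD_FAST i → push 2. Stack: [2]
LOAD_CONST → push 4. Stack: [2, 4]
COMPARE_OP bool(<) → 2 vs 4 = True. Stack: [True]
POP_JUMP_IF_FALSE → pop True; no jump. Stack: []
LOAD_FAST_LOAD_FAST m,m → push -8,-8. Stack: [-8, -8]
BINARY_OP + → -8 + -8 = -16. Stack: [-16]
STORE_FAST m → m=-16. Stack: []
LOAD_FAST i → push 2. Stack: [2]
LOAD_CONST → push 1. Stack: [2, 1]
BINARY_OP + → 2 + 1 = 3. Stack: [3]
STORE_FAST i → i=3. Stack: []
LOAD_FAST i → push 3. Stack: [3]
LOAD_CONST → push 4. Stack: [3, 4]
COMPARE_OP bool(<) → 3 vs 4 = True. Stack: [True]
POP_JUMP_IF_FALSE → pop True; no jump. Stack: []
LOAD_FAST_LOAD_FAST m,m → push -16,-16. Stack: [-16, -16]
BINARY_OP + → -16 + -16 = -32. Stack: [-32]
STORE_FAST m → m=-32. Stack: []
LOAD_FAST i → push 3. Stack: [3]
LOAD_CONST → push 1. Stack: [3, 1]
BINARY_OP + → 3 + 1 = 4. Stack: [4]
STORE_FAST i → i=4. Stack: []
LOAD_FAST i → push 4. Stack: [4]
LOAD_CONST → push 4. Stack: [4, 4]
COMPARE_OP bool(<) → 4 vs 4 = False. Stack: [False]
POP_JUMP_IF_FALSE → pop False; jump. Stack: []
LOAD_FAST m → push -32. Stack: [-32]
RETURN_VALUE → return -32.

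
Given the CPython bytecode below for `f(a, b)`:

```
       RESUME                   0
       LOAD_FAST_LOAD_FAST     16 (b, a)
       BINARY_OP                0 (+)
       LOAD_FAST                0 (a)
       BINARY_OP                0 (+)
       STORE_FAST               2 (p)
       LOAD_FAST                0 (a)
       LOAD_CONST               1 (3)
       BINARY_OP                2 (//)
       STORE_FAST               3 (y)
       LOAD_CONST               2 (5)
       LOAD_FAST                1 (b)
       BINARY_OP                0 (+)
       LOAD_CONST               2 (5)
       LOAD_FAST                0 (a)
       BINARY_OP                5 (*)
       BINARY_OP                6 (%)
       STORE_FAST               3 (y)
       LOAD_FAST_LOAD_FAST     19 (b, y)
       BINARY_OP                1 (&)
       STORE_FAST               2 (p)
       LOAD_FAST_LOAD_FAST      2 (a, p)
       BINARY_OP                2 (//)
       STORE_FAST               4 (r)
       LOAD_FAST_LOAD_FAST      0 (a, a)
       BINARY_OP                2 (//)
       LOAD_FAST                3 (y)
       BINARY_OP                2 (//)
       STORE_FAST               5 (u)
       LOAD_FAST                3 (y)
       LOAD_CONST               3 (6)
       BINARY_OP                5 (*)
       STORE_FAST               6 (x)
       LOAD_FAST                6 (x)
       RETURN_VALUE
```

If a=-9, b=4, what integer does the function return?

-216

LOAD_FAST_LOAD_FAST b,a → push 4,-9. Stack: [4, -9]
BINARY_OP + → 4 + -9 = -5. Stack: [-5]
LOAD_FAST a → push -9. Stack: [-5, -9]
BINARY_OP + → -5 + -9 = -14. Stack: [-14]
STORE_FAST p → p=-14. Stack: []
LOAD_FAST a → push -9. Stack: [-9]
LOAD_CONST → push 3. Stack: [-9, 3]
BINARY_OP // → -9 // 3 = -3. Stack: [-3]
STORE_FAST y → y=-3. Stack: []
LOAD_CONST → push 5. Stack: [5]
LOAD_FAST b → push 4. Stack: [5, 4]
BINARY_OP + → 5 + 4 = 9. Stack: [9]
LOAD_CONST → push 5. Stack: [9, 5]
LOAD_FAST a → push -9. Stack: [9, 5, -9]
BINARY_OP * → 5 * -9 = -45. Stack: [9, -45]
BINARY_OP % → 9 % -45 = -36. Stack: [-36]
STORE_FAST y → y=-36. Stack: []
LOAD_FAST_LOAD_FAST b,y → push 4,-36. Stack: [4, -36]
BINARY_OP & → 4 & -36 = 4. Stack: [4]
STORE_FAST p → p=4. Stack: []
LOAD_FAST_LOAD_FAST a,p → push -9,4. Stack: [-9, 4]
BINARY_OP // → -9 // 4 = -3. Stack: [-3]
STORE_FAST r → r=-3. Stack: []
LOAD_FAST_LOAD_FAST a,a → push -9,-9. Stack: [-9, -9]
BINARY_OP // → -9 // -9 = 1. Stack: [1]
LOAD_FAST y → push -36. Stack: [1, -36]
BINARY_OP // → 1 // -36 = -1. Stack: [-1]
STORE_FAST u → u=-1. Stack: []
LOAD_FAST y → push -36. Stack: [-36]
LOAD_CONST → push 6. Stack: [-36, 6]
BINARY_OP * → -36 * 6 = -216. Stack: [-216]
STORE_FAST x → x=-216. Stack: []
LOAD_FAST x → push -216. Stack: [-216]
RETURN_VALUE → return -216.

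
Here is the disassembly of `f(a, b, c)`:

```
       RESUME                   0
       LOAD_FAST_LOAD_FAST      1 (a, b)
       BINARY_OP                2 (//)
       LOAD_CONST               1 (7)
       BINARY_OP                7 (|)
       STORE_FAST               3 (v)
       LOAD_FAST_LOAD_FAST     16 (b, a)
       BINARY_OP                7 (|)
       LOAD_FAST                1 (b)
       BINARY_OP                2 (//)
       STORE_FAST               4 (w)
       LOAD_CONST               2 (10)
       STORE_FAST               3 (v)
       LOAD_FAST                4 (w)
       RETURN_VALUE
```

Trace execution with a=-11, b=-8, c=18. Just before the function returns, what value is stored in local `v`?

10

LOAD_FAST_LOAD_FAST a,b → push -11,-8. Stack: [-11, -8]
BINARY_OP // → -11 // -8 = 1. Stack: [1]
LOAD_CONST → push 7. Stack: [1, 7]
BINARY_OP | → 1 | 7 = 7. Stack: [7]
STORE_FAST v → v=7. Stack: []
LOAD_FAST_LOAD_FAST b,a → push -8,-11. Stack: [-8, -11]
BINARY_OP | → -8 | -11 = -3. Stack: [-3]
LOAD_FAST b → push -8. Stack: [-3, -8]
BINARY_OP // → -3 // -8 = 0. Stack: [0]
STORE_FAST w → w=0. Stack: []
LOAD_CONST → push 10. Stack: [10]
STORE_FAST v → v=10. Stack: []
LOAD_FAST w → push 0. Stack: [0]
RETURN_VALUE → return 0.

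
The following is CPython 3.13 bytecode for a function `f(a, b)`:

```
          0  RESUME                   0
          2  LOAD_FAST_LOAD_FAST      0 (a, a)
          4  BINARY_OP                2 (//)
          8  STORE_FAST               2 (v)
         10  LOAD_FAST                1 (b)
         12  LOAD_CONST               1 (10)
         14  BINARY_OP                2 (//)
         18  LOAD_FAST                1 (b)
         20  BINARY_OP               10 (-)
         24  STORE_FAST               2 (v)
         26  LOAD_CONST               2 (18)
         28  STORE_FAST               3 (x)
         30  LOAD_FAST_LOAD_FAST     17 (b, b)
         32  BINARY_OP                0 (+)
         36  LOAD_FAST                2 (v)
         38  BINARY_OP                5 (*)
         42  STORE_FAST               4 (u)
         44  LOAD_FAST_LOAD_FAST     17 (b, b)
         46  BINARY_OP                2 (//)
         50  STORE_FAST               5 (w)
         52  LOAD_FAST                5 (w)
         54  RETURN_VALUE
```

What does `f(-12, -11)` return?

1

LOAD_FAST_LOAD_FAST a,a → push -12,-12. Stack: [-12, -12]
BINARY_OP // → -12 // -12 = 1. Stack: [1]
STORE_FAST v → v=1. Stack: []
LOAD_FAST b → push -11. Stack: [-11]
LOAD_CONST → push 10. Stack: [-11, 10]
BINARY_OP // → -11 // 10 = -2. Stack: [-2]
LOAD_FAST b → push -11. Stack: [-2, -11]
BINARY_OP - → -2 - -11 = 9. Stack: [9]
STORE_FAST v → v=9. Stack: []
LOAD_CONST → push 18. Stack: [18]
STORE_FAST x → x=18. Stack: []
LOAD_FAST_LOAD_FAST b,b → push -11,-11. Stack: [-11, -11]
BINARY_OP + → -11 + -11 = -22. Stack: [-22]
LOAD_FAST v → push 9. Stack: [-22, 9]
BINARY_OP * → -22 * 9 = -198. Stack: [-198]
STORE_FAST u → u=-198. Stack: []
LOAD_FAST_LOAD_FAST b,b → push -11,-11. Stack: [-11, -11]
BINARY_OP // → -11 // -11 = 1. Stack: [1]
STORE_FAST w → w=1. Stack: []
LOAD_FAST w → push 1. Stack: [1]
RETURN_VALUE → return 1.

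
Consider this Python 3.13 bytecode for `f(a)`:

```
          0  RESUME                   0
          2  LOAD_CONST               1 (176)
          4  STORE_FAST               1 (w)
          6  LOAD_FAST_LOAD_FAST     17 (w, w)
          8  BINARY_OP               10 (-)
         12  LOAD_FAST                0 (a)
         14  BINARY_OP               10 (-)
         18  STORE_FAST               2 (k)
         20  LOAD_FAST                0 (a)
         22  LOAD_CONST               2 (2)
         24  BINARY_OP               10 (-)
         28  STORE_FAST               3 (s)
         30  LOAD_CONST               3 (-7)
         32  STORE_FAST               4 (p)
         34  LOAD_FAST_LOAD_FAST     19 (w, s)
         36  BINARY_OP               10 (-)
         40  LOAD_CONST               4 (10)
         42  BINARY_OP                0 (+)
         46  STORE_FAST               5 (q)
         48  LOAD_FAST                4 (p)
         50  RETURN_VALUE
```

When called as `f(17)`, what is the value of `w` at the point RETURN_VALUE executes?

LOAD_CONST → push 176. Stack: [176]
STORE_FAST w → w=176. Stack: []
LOAD_FAST_LOAD_FAST w,w → push 176,176. Stack: [176, 176]
BINARY_OP - → 176 - 176 = 0. Stack: [0]
LOAD_FAST a → push 17. Stack: [0, 17]
BINARY_OP - → 0 - 17 = -17. Stack: [-17]
STORE_FAST k → k=-17. Stack: []
LOAD_FAST a → push 17. Stack: [17]
LOAD_CONST → push 2. Stack: [17, 2]
BINARY_OP - → 17 - 2 = 15. Stack: [15]
STORE_FAST s → s=15. Stack: []
LOAD_CONST → push -7. Stack: [-7]
STORE_FAST p → p=-7. Stack: []
LOAD_FAST_LOAD_FAST w,s → push 176,15. Stack: [176, 15]
BINARY_OP - → 176 - 15 = 161. Stack: [161]
LOAD_CONST → push 10. Stack: [161, 10]
BINARY_OP + → 161 + 10 = 171. Stack: [171]
STORE_FAST q → q=171. Stack: []
LOAD_FAST p → push -7. Stack: [-7]
RETURN_VALUE → return -7.

176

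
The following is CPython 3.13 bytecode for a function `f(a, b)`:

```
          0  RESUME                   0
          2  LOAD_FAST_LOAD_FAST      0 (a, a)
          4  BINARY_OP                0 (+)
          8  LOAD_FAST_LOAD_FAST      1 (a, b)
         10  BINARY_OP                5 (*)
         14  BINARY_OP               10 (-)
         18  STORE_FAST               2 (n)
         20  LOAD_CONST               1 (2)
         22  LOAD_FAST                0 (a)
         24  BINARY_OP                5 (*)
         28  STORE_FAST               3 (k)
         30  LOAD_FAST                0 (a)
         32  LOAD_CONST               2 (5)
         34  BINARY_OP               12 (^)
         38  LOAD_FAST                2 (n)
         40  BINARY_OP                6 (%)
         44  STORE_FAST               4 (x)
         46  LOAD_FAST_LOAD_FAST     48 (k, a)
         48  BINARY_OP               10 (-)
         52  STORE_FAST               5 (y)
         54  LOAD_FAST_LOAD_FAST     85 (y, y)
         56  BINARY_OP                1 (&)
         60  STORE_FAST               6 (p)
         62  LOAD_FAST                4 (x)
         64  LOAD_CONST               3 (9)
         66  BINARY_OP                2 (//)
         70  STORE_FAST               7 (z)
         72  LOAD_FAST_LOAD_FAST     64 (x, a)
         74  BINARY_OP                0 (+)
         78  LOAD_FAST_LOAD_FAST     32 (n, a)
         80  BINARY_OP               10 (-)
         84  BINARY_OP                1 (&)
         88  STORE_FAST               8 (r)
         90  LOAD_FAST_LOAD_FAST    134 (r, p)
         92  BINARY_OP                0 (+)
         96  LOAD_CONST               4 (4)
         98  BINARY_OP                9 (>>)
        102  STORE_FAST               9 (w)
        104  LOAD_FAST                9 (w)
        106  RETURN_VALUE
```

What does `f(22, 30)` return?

LOAD_FAST_LOAD_FAST a,a → push 22,22. Stack: [22, 22]
BINARY_OP + → 22 + 22 = 44. Stack: [44]
LOAD_FAST_LOAD_FAST a,b → push 22,30. Stack: [44, 22, 30]
BINARY_OP * → 22 * 30 = 660. Stack: [44, 660]
BINARY_OP - → 44 - 660 = -616. Stack: [-616]
STORE_FAST n → n=-616. Stack: []
LOAD_CONST → push 2. Stack: [2]
LOAD_FAST a → push 22. Stack: [2, 22]
BINARY_OP * → 2 * 22 = 44. Stack: [44]
STORE_FAST k → k=44. Stack: []
LOAD_FAST a → push 22. Stack: [22]
LOAD_CONST → push 5. Stack: [22, 5]
BINARY_OP ^ → 22 ^ 5 = 19. Stack: [19]
LOAD_FAST n → push -616. Stack: [19, -616]
BINARY_OP % → 19 % -616 = -597. Stack: [-597]
STORE_FAST x → x=-597. Stack: []
LOAD_FAST_LOAD_FAST k,a → push 44,22. Stack: [44, 22]
BINARY_OP - → 44 - 22 = 22. Stack: [22]
STORE_FAST y → y=22. Stack: []
LOAD_FAST_LOAD_FAST y,y → push 22,22. Stack: [22, 22]
BINARY_OP & → 22 & 22 = 22. Stack: [22]
STORE_FAST p → p=22. Stack: []
LOAD_FAST x → push -597. Stack: [-597]
LOAD_CONST → push 9. Stack: [-597, 9]
BINARY_OP // → -597 // 9 = -67. Stack: [-67]
STORE_FAST z → z=-67. Stack: []
LOAD_FAST_LOAD_FAST x,a → push -597,22. Stack: [-597, 22]
BINARY_OP + → -597 + 22 = -575. Stack: [-575]
LOAD_FAST_LOAD_FAST n,a → push -616,22. Stack: [-575, -616, 22]
BINARY_OP - → -616 - 22 = -638. Stack: [-575, -638]
BINARY_OP & → -575 & -638 = -640. Stack: [-640]
STORE_FAST r → r=-640. Stack: []
LOAD_FAST_LOAD_FAST r,p → push -640,22. Stack: [-640, 22]
BINARY_OP + → -640 + 22 = -618. Stack: [-618]
LOAD_CONST → push 4. Stack: [-618, 4]
BINARY_OP >> → -618 >> 4 = -39. Stack: [-39]
STORE_FAST w → w=-39. Stack: []
LOAD_FAST w → push -39. Stack: [-39]
RETURN_VALUE → return -39.

-39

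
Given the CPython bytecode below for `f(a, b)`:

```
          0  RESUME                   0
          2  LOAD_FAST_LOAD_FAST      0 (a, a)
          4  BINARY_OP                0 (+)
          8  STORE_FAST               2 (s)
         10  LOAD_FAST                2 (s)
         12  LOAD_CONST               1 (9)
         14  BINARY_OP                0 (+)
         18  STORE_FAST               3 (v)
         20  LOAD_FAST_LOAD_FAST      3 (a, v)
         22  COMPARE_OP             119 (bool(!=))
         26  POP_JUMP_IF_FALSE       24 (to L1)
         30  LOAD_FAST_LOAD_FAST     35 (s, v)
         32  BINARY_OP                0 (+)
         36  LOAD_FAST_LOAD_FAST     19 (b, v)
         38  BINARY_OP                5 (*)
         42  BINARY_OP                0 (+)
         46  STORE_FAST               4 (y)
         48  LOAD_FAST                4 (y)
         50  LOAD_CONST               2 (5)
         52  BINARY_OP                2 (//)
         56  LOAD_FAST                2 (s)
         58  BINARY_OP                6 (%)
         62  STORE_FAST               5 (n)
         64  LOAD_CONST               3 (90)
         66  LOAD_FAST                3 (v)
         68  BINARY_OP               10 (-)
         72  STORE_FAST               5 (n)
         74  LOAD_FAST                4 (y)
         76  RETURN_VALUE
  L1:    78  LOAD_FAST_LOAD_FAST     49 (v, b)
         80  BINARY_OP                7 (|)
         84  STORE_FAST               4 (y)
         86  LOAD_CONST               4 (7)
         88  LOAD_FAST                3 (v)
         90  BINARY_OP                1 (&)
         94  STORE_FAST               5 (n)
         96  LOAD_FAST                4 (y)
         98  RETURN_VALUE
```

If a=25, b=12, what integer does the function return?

LOAD_FAST_LOAD_FAST a,a → push 25,25. Stack: [25, 25]
BINARY_OP + → 25 + 25 = 50. Stack: [50]
STORE_FAST s → s=50. Stack: []
LOAD_FAST s → push 50. Stack: [50]
LOAD_CONST → push 9. Stack: [50, 9]
BINARY_OP + → 50 + 9 = 59. Stack: [59]
STORE_FAST v → v=59. Stack: []
LOAD_FAST_LOAD_FAST a,v → push 25,59. Stack: [25, 59]
COMPARE_OP bool(!=) → 25 vs 59 = True. Stack: [True]
POP_JUMP_IF_FALSE → pop True; no jump. Stack: []
LOAD_FAST_LOAD_FAST s,v → push 50,59. Stack: [50, 59]
BINARY_OP + → 50 + 59 = 109. Stack: [109]
LOAD_FAST_LOAD_FAST b,v → push 12,59. Stack: [109, 12, 59]
BINARY_OP * → 12 * 59 = 708. Stack: [109, 708]
BINARY_OP + → 109 + 708 = 817. Stack: [817]
STORE_FAST y → y=817. Stack: []
LOAD_FAST y → push 817. Stack: [817]
LOAD_CONST → push 5. Stack: [817, 5]
BINARY_OP // → 817 // 5 = 163. Stack: [163]
LOAD_FAST s → push 50. Stack: [163, 50]
BINARY_OP % → 163 % 50 = 13. Stack: [13]
STORE_FAST n → n=13. Stack: []
LOAD_CONST → push 90. Stack: [90]
LOAD_FAST v → push 59. Stack: [90, 59]
BINARY_OP - → 90 - 59 = 31. Stack: [31]
STORE_FAST n → n=31. Stack: []
LOAD_FAST y → push 817. Stack: [817]
RETURN_VALUE → return 817.

817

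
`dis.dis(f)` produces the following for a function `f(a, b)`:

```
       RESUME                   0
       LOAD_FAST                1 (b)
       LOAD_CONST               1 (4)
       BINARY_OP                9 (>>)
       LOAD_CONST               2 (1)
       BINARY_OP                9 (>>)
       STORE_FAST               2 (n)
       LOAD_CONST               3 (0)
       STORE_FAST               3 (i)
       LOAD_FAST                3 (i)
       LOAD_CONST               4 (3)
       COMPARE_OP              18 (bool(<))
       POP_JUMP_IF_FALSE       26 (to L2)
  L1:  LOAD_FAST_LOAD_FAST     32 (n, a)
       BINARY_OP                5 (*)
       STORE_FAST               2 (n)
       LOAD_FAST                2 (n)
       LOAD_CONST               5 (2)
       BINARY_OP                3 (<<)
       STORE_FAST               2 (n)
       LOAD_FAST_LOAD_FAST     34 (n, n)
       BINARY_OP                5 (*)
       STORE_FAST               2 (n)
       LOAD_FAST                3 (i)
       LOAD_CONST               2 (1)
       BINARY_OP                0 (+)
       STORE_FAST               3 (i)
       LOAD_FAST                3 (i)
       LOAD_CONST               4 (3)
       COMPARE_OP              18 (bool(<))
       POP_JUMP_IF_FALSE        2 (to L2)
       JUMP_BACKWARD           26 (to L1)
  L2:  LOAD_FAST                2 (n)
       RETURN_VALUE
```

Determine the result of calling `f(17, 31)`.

0

LOAD_FAST b → push 31
LOAD_CONST → push 4
BINARY_OP >> → 31 >> 4 = 1
LOAD_CONST → push 1
BINARY_OP >> → 1 >> 1 = 0
STORE_FAST n → n=0
LOAD_CONST → push 0
STORE_FAST i → i=0
LOAD_FAST i → push 0
LOAD_CONST → push 3
COMPARE_OP bool(<) → 0 vs 3 = True
POP_JUMP_IF_FALSE → pop True; no jump
LOAD_FAST_LOAD_FAST n,a → push 0,17
BINARY_OP * → 0 * 17 = 0
STORE_FAST n → n=0
LOAD_FAST n → push 0
LOAD_CONST → push 2
BINARY_OP << → 0 << 2 = 0
STORE_FAST n → n=0
LOAD_FAST_LOAD_FAST n,n → push 0,0
BINARY_OP * → 0 * 0 = 0
STORE_FAST n → n=0
LOAD_FAST i → push 0
LOAD_CONST → push 1
BINARY_OP + → 0 + 1 = 1
STORE_FAST i → i=1
LOAD_FAST i → push 1
LOAD_CONST → push 3
COMPARE_OP bool(<) → 1 vs 3 = True
POP_JUMP_IF_FALSE → pop True; no jump
LOAD_FAST_LOAD_FAST n,a → push 0,17
BINARY_OP * → 0 * 17 = 0
STORE_FAST n → n=0
LOAD_FAST n → push 0
LOAD_CONST → push 2
BINARY_OP << → 0 << 2 = 0
STORE_FAST n → n=0
LOAD_FAST_LOAD_FAST n,n → push 0,0
BINARY_OP * → 0 * 0 = 0
STORE_FAST n → n=0
LOAD_FAST i → push 1
LOAD_CONST → push 1
BINARY_OP + → 1 + 1 = 2
STORE_FAST i → i=2
LOAD_FAST i → push 2
LOAD_CONST → push 3
COMPARE_OP bool(<) → 2 vs 3 = True
POP_JUMP_IF_FALSE → pop True; no jump
LOAD_FAST_LOAD_FAST n,a → push 0,17
BINARY_OP * → 0 * 17 = 0
STORE_FAST n → n=0
LOAD_FAST n → push 0
LOAD_CONST → push 2
BINARY_OP << → 0 << 2 = 0
STORE_FAST n → n=0
LOAD_FAST_LOAD_FAST n,n → push 0,0
BINARY_OP * → 0 * 0 = 0
STORE_FAST n → n=0
LOAD_FAST i → push 2
LOAD_CONST → push 1
BINARY_OP + → 2 + 1 = 3
STORE_FAST i → i=3
LOAD_FAST i → push 3
LOAD_CONST → push 3
COMPARE_OP bool(<) → 3 vs 3 = False
POP_JUMP_IF_FALSE → pop False; jump
LOAD_FAST n → push 0
RETURN_VALUE → return 0.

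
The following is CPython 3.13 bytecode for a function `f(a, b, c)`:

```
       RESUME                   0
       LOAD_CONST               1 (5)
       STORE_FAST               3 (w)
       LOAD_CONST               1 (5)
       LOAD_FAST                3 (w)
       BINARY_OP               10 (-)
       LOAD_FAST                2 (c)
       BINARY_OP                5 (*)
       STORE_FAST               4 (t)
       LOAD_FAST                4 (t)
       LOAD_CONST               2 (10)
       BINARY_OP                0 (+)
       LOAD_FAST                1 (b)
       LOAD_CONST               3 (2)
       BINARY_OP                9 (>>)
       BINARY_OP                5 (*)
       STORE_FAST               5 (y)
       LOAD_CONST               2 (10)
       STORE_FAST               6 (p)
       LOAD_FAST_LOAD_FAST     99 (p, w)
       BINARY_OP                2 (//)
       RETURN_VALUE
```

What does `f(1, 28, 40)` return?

LOAD_CONST → push 5. Stack: [5]
STORE_FAST w → w=5. Stack: []
LOAD_CONST → push 5. Stack: [5]
LOAD_FAST w → push 5. Stack: [5, 5]
BINARY_OP - → 5 - 5 = 0. Stack: [0]
LOAD_FAST c → push 40. Stack: [0, 40]
BINARY_OP * → 0 * 40 = 0. Stack: [0]
STORE_FAST t → t=0. Stack: []
LOAD_FAST t → push 0. Stack: [0]
LOAD_CONST → push 10. Stack: [0, 10]
BINARY_OP + → 0 + 10 = 10. Stack: [10]
LOAD_FAST b → push 28. Stack: [10, 28]
LOAD_CONST → push 2. Stack: [10, 28, 2]
BINARY_OP >> → 28 >> 2 = 7. Stack: [10, 7]
BINARY_OP * → 10 * 7 = 70. Stack: [70]
STORE_FAST y → y=70. Stack: []
LOAD_CONST → push 10. Stack: [10]
STORE_FAST p → p=10. Stack: []
LOAD_FAST_LOAD_FAST p,w → push 10,5. Stack: [10, 5]
BINARY_OP // → 10 // 5 = 2. Stack: [2]
RETURN_VALUE → return 2.

2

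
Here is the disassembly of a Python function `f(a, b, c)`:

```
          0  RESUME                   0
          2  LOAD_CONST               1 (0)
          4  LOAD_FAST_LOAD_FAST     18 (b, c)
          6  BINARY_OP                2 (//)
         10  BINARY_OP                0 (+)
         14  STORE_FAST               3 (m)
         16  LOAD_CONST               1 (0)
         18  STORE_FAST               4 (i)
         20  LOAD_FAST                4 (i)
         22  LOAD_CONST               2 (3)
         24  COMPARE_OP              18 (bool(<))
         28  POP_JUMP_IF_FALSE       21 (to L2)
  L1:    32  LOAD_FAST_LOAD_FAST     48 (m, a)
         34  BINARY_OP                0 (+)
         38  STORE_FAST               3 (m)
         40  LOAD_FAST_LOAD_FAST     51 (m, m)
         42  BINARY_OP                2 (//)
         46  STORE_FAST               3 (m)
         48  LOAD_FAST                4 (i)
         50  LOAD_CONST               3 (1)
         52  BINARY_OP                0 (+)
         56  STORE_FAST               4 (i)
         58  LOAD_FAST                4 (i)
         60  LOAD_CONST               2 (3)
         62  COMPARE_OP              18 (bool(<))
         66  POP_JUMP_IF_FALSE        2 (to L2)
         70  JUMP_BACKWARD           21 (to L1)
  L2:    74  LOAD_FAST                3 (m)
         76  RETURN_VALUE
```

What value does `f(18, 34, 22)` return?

LOAD_CONST → push 0. Stack: [0]
LOAD_FAST_LOAD_FAST b,c → push 34,22. Stack: [0, 34, 22]
BINARY_OP // → 34 // 22 = 1. Stack: [0, 1]
BINARY_OP + → 0 + 1 = 1. Stack: [1]
STORE_FAST m → m=1. Stack: []
LOAD_CONST → push 0. Stack: [0]
STORE_FAST i → i=0. Stack: []
LOAD_FAST i → push 0. Stack: [0]
LOAD_CONST → push 3. Stack: [0, 3]
COMPARE_OP bool(<) → 0 vs 3 = True. Stack: [True]
POP_JUMP_IF_FALSE → pop True; no jump. Stack: []
LOAD_FAST_LOAD_FAST m,a → push 1,18. Stack: [1, 18]
BINARY_OP + → 1 + 18 = 19. Stack: [19]
STORE_FAST m → m=19. Stack: []
LOAD_FAST_LOAD_FAST m,m → push 19,19. Stack: [19, 19]
BINARY_OP // → 19 // 19 = 1. Stack: [1]
STORE_FAST m → m=1. Stack: []
LOAD_FAST i → push 0. Stack: [0]
LOAD_CONST → push 1. Stack: [0, 1]
BINARY_OP + → 0 + 1 = 1. Stack: [1]
STORE_FAST i → i=1. Stack: []
LOAD_FAST i → push 1. Stack: [1]
LOAD_CONST → push 3. Stack: [1, 3]
COMPARE_OP bool(<) → 1 vs 3 = True. Stack: [True]
POP_JUMP_IF_FALSE → pop True; no jump. Stack: []
LOAD_FAST_LOAD_FAST m,a → push 1,18. Stack: [1, 18]
BINARY_OP + → 1 + 18 = 19. Stack: [19]
STORE_FAST m → m=19. Stack: []
LOAD_FAST_LOAD_FAST m,m → push 19,19. Stack: [19, 19]
BINARY_OP // → 19 // 19 = 1. Stack: [1]
STORE_FAST m → m=1. Stack: []
LOAD_FAST i → push 1. Stack: [1]
LOAD_CONST → push 1. Stack: [1, 1]
BINARY_OP + → 1 + 1 = 2. Stack: [2]
STORE_FAST i → i=2. Stack: []
LOAD_FAST i → push 2. Stack: [2]
LOAD_CONST → push 3. Stack: [2, 3]
COMPARE_OP bool(<) → 2 vs 3 = True. Stack: [True]
POP_JUMP_IF_FALSE → pop True; no jump. Stack: []
LOAD_FAST_LOAD_FAST m,a → push 1,18. Stack: [1, 18]
BINARY_OP + → 1 + 18 = 19. Stack: [19]
STORE_FAST m → m=19. Stack: []
LOAD_FAST_LOAD_FAST m,m → push 19,19. Stack: [19, 19]
BINARY_OP // → 19 // 19 = 1. Stack: [1]
STORE_FAST m → m=1. Stack: []
LOAD_FAST i → push 2. Stack: [2]
LOAD_CONST → push 1. Stack: [2, 1]
BINARY_OP + → 2 + 1 = 3. Stack: [3]
STORE_FAST i → i=3. Stack: []
LOAD_FAST i → push 3. Stack: [3]
LOAD_CONST → push 3. Stack: [3, 3]
COMPARE_OP bool(<) → 3 vs 3 = False. Stack: [False]
POP_JUMP_IF_FALSE → pop False; jump. Stack: []
LOAD_FAST m → push 1. Stack: [1]
RETURN_VALUE → return 1.

1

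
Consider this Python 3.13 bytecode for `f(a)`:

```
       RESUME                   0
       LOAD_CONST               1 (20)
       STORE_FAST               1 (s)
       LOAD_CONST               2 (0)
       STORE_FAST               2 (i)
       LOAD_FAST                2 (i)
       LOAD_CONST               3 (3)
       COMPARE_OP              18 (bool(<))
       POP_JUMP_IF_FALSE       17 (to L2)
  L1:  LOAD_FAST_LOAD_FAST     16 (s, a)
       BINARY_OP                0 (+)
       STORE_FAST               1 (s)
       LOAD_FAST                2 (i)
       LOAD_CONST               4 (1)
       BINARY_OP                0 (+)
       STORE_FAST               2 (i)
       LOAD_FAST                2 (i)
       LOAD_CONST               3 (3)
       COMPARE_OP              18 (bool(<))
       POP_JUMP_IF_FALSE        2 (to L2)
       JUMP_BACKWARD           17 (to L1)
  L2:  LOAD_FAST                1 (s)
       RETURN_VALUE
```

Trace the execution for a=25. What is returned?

LOAD_CONST → push 20. Stack: [20]
STORE_FAST s → s=20. Stack: []
LOAD_CONST → push 0. Stack: [0]
STORE_FAST i → i=0. Stack: []
LOAD_FAST i → push 0. Stack: [0]
LOAD_CONST → push 3. Stack: [0, 3]
COMPARE_OP bool(<) → 0 vs 3 = True. Stack: [True]
POP_JUMP_IF_FALSE → pop True; no jump. Stack: []
LOAD_FAST_LOAD_FAST s,a → push 20,25. Stack: [20, 25]
BINARY_OP + → 20 + 25 = 45. Stack: [45]
STORE_FAST s → s=45. Stack: []
LOAD_FAST i → push 0. Stack: [0]
LOAD_CONST → push 1. Stack: [0, 1]
BINARY_OP + → 0 + 1 = 1. Stack: [1]
STORE_FAST i → i=1. Stack: []
LOAD_FAST i → push 1. Stack: [1]
LOAD_CONST → push 3. Stack: [1, 3]
COMPARE_OP bool(<) → 1 vs 3 = True. Stack: [True]
POP_JUMP_IF_FALSE → pop True; no jump. Stack: []
LOAD_FAST_LOAD_FAST s,a → push 45,25. Stack: [45, 25]
BINARY_OP + → 45 + 25 = 70. Stack: [70]
STORE_FAST s → s=70. Stack: []
LOAD_FAST i → push 1. Stack: [1]
LOAD_CONST → push 1. Stack: [1, 1]
BINARY_OP + → 1 + 1 = 2. Stack: [2]
STORE_FAST i → i=2. Stack: []
LOAD_FAST i → push 2. Stack: [2]
LOAD_CONST → push 3. Stack: [2, 3]
COMPARE_OP bool(<) → 2 vs 3 = True. Stack: [True]
POP_JUMP_IF_FALSE → pop True; no jump. Stack: []
LOAD_FAST_LOAD_FAST s,a → push 70,25. Stack: [70, 25]
BINARY_OP + → 70 + 25 = 95. Stack: [95]
STORE_FAST s → s=95. Stack: []
LOAD_FAST i → push 2. Stack: [2]
LOAD_CONST → push 1. Stack: [2, 1]
BINARY_OP + → 2 + 1 = 3. Stack: [3]
STORE_FAST i → i=3. Stack: []
LOAD_FAST i → push 3. Stack: [3]
LOAD_CONST → push 3. Stack: [3, 3]
COMPARE_OP bool(<) → 3 vs 3 = False. Stack: [False]
POP_JUMP_IF_FALSE → pop False; jump. Stack: []
LOAD_FAST s → push 95. Stack: [95]
RETURN_VALUE → return 95.

95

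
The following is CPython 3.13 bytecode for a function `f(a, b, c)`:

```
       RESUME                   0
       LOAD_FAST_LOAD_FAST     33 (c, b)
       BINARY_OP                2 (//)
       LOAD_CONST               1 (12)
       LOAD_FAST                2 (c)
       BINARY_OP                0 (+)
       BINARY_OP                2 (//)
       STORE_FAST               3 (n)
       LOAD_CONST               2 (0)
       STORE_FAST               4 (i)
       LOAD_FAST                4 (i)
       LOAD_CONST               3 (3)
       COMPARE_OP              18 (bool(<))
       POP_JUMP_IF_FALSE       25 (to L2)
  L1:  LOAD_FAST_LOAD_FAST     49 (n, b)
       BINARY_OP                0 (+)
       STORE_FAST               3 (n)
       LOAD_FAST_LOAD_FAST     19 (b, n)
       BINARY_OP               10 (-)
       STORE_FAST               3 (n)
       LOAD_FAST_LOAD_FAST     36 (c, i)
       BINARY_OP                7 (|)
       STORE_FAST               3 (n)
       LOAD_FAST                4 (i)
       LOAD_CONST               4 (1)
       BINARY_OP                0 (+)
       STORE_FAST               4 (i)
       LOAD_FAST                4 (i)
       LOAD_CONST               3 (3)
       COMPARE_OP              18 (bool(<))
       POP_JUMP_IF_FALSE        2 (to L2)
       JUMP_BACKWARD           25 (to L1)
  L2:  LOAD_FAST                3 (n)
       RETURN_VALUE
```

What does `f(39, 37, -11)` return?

LOAD_FAST_LOAD_FAST c,b → push -11,37
BINARY_OP // → -11 // 37 = -1
LOAD_CONST → push 12
LOAD_FAST c → push -11
BINARY_OP + → 12 + -11 = 1
BINARY_OP // → -1 // 1 = -1
STORE_FAST n → n=-1
LOAD_CONST → push 0
STORE_FAST i → i=0
LOAD_FAST i → push 0
LOAD_CONST → push 3
COMPARE_OP bool(<) → 0 vs 3 = True
POP_JUMP_IF_FALSE → pop True; no jump
LOAD_FAST_LOAD_FAST n,b → push -1,37
BINARY_OP + → -1 + 37 = 36
STORE_FAST n → n=36
LOAD_FAST_LOAD_FAST b,n → push 37,36
BINARY_OP - → 37 - 36 = 1
STORE_FAST n → n=1
LOAD_FAST_LOAD_FAST c,i → push -11,0
BINARY_OP | → -11 | 0 = -11
STORE_FAST n → n=-11
LOAD_FAST i → push 0
LOAD_CONST → push 1
BINARY_OP + → 0 + 1 = 1
STORE_FAST i → i=1
LOAD_FAST i → push 1
LOAD_CONST → push 3
COMPARE_OP bool(<) → 1 vs 3 = True
POP_JUMP_IF_FALSE → pop True; no jump
LOAD_FAST_LOAD_FAST n,b → push -11,37
BINARY_OP + → -11 + 37 = 26
STORE_FAST n → n=26
LOAD_FAST_LOAD_FAST b,n → push 37,26
BINARY_OP - → 37 - 26 = 11
STORE_FAST n → n=11
LOAD_FAST_LOAD_FAST c,i → push -11,1
BINARY_OP | → -11 | 1 = -11
STORE_FAST n → n=-11
LOAD_FAST i → push 1
LOAD_CONST → push 1
BINARY_OP + → 1 + 1 = 2
STORE_FAST i → i=2
LOAD_FAST i → push 2
LOAD_CONST → push 3
COMPARE_OP bool(<) → 2 vs 3 = True
POP_JUMP_IF_FALSE → pop True; no jump
LOAD_FAST_LOAD_FAST n,b → push -11,37
BINARY_OP + → -11 + 37 = 26
STORE_FAST n → n=26
LOAD_FAST_LOAD_FAST b,n → push 37,26
BINARY_OP - → 37 - 26 = 11
STORE_FAST n → n=11
LOAD_FAST_LOAD_FAST c,i → push -11,2
BINARY_OP | → -11 | 2 = -9
STORE_FAST n → n=-9
LOAD_FAST i → push 2
LOAD_CONST → push 1
BINARY_OP + → 2 + 1 = 3
STORE_FAST i → i=3
LOAD_FAST i → push 3
LOAD_CONST → push 3
COMPARE_OP bool(<) → 3 vs 3 = False
POP_JUMP_IF_FALSE → pop False; jump
LOAD_FAST n → push -9
RETURN_VALUE → return -9.

-9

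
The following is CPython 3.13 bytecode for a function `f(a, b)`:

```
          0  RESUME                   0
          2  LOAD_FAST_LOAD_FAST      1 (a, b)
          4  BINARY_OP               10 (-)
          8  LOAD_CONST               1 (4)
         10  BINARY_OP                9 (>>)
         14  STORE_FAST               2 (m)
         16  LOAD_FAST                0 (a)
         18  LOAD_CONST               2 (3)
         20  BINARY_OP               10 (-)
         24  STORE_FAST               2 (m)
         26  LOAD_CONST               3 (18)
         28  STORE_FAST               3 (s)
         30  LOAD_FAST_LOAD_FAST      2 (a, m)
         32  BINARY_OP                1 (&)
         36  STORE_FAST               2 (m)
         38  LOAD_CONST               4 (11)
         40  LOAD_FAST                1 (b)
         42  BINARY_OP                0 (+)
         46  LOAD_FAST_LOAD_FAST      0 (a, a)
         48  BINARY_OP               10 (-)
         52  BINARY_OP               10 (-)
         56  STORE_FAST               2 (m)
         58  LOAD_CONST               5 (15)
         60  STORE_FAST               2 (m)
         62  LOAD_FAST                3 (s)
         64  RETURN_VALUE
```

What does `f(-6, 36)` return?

18

LOAD_FAST_LOAD_FAST a,b → push -6,36. Stack: [-6, 36]
BINARY_OP - → -6 - 36 = -42. Stack: [-42]
LOAD_CONST → push 4. Stack: [-42, 4]
BINARY_OP >> → -42 >> 4 = -3. Stack: [-3]
STORE_FAST m → m=-3. Stack: []
LOAD_FAST a → push -6. Stack: [-6]
LOAD_CONST → push 3. Stack: [-6, 3]
BINARY_OP - → -6 - 3 = -9. Stack: [-9]
STORE_FAST m → m=-9. Stack: []
LOAD_CONST → push 18. Stack: [18]
STORE_FAST s → s=18. Stack: []
LOAD_FAST_LOAD_FAST a,m → push -6,-9. Stack: [-6, -9]
BINARY_OP & → -6 & -9 = -14. Stack: [-14]
STORE_FAST m → m=-14. Stack: []
LOAD_CONST → push 11. Stack: [11]
LOAD_FAST b → push 36. Stack: [11, 36]
BINARY_OP + → 11 + 36 = 47. Stack: [47]
LOAD_FAST_LOAD_FAST a,a → push -6,-6. Stack: [47, -6, -6]
BINARY_OP - → -6 - -6 = 0. Stack: [47, 0]
BINARY_OP - → 47 - 0 = 47. Stack: [47]
STORE_FAST m → m=47. Stack: []
LOAD_CONST → push 15. Stack: [15]
STORE_FAST m → m=15. Stack: []
LOAD_FAST s → push 18. Stack: [18]
RETURN_VALUE → return 18.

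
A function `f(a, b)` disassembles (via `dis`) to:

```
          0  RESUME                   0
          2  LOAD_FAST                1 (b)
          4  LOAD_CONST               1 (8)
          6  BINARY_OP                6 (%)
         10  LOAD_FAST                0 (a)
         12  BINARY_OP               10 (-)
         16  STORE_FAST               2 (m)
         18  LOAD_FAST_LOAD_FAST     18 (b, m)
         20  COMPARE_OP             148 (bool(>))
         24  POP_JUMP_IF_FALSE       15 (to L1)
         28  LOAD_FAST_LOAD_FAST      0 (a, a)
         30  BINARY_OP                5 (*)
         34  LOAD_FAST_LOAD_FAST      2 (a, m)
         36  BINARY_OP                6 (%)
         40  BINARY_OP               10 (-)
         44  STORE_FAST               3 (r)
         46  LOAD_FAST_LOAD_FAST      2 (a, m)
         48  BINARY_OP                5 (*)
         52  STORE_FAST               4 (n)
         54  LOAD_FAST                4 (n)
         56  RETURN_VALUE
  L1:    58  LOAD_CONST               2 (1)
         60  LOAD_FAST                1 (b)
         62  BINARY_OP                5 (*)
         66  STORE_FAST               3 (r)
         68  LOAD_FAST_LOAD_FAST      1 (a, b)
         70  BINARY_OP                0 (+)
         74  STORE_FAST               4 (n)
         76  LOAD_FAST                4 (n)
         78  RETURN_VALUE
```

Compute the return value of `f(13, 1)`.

-156

LOAD_FAST b → push 1. Stack: [1]
LOAD_CONST → push 8. Stack: [1, 8]
BINARY_OP % → 1 % 8 = 1. Stack: [1]
LOAD_FAST a → push 13. Stack: [1, 13]
BINARY_OP - → 1 - 13 = -12. Stack: [-12]
STORE_FAST m → m=-12. Stack: []
LOAD_FAST_LOAD_FAST b,m → push 1,-12. Stack: [1, -12]
COMPARE_OP bool(>) → 1 vs -12 = True. Stack: [True]
POP_JUMP_IF_FALSE → pop True; no jump. Stack: []
LOAD_FAST_LOAD_FAST a,a → push 13,13. Stack: [13, 13]
BINARY_OP * → 13 * 13 = 169. Stack: [169]
LOAD_FAST_LOAD_FAST a,m → push 13,-12. Stack: [169, 13, -12]
BINARY_OP % → 13 % -12 = -11. Stack: [169, -11]
BINARY_OP - → 169 - -11 = 180. Stack: [180]
STORE_FAST r → r=180. Stack: []
LOAD_FAST_LOAD_FAST a,m → push 13,-12. Stack: [13, -12]
BINARY_OP * → 13 * -12 = -156. Stack: [-156]
STORE_FAST n → n=-156. Stack: []
LOAD_FAST n → push -156. Stack: [-156]
RETURN_VALUE → return -156.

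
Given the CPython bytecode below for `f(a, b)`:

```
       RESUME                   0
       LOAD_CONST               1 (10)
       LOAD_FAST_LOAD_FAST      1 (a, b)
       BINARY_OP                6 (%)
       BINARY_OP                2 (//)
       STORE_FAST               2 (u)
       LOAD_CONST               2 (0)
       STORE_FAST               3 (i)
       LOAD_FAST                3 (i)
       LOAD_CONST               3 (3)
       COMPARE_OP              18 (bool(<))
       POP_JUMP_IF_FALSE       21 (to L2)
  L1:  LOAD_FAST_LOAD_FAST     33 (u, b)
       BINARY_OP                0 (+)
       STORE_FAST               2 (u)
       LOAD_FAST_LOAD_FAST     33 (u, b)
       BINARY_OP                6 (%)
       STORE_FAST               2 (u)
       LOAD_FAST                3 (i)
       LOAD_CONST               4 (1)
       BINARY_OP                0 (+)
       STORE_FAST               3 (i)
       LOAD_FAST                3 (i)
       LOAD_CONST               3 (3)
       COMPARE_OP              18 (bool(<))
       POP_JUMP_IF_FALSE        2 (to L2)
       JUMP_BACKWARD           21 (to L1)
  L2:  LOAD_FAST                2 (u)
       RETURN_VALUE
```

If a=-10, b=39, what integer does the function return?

0

LOAD_CONST → push 10. Stack: [10]
LOAD_FAST_LOAD_FAST a,b → push -10,39. Stack: [10, -10, 39]
BINARY_OP % → -10 % 39 = 29. Stack: [10, 29]
BINARY_OP // → 10 // 29 = 0. Stack: [0]
STORE_FAST u → u=0. Stack: []
LOAD_CONST → push 0. Stack: [0]
STORE_FAST i → i=0. Stack: []
LOAD_FAST i → push 0. Stack: [0]
LOAD_CONST → push 3. Stack: [0, 3]
COMPARE_OP bool(<) → 0 vs 3 = True. Stack: [True]
POP_JUMP_IF_FALSE → pop True; no jump. Stack: []
LOAD_FAST_LOAD_FAST u,b → push 0,39. Stack: [0, 39]
BINARY_OP + → 0 + 39 = 39. Stack: [39]
STORE_FAST u → u=39. Stack: []
LOAD_FAST_LOAD_FAST u,b → push 39,39. Stack: [39, 39]
BINARY_OP % → 39 % 39 = 0. Stack: [0]
STORE_FAST u → u=0. Stack: []
LOAD_FAST i → push 0. Stack: [0]
LOAD_CONST → push 1. Stack: [0, 1]
BINARY_OP + → 0 + 1 = 1. Stack: [1]
STORE_FAST i → i=1. Stack: []
LOAD_FAST i → push 1. Stack: [1]
LOAD_CONST → push 3. Stack: [1, 3]
COMPARE_OP bool(<) → 1 vs 3 = True. Stack: [True]
POP_JUMP_IF_FALSE → pop True; no jump. Stack: []
LOAD_FAST_LOAD_FAST u,b → push 0,39. Stack: [0, 39]
BINARY_OP + → 0 + 39 = 39. Stack: [39]
STORE_FAST u → u=39. Stack: []
LOAD_FAST_LOAD_FAST u,b → push 39,39. Stack: [39, 39]
BINARY_OP % → 39 % 39 = 0. Stack: [0]
STORE_FAST u → u=0. Stack: []
LOAD_FAST i → push 1. Stack: [1]
LOAD_CONST → push 1. Stack: [1, 1]
BINARY_OP + → 1 + 1 = 2. Stack: [2]
STORE_FAST i → i=2. Stack: []
LOAD_FAST i → push 2. Stack: [2]
LOAD_CONST → push 3. Stack: [2, 3]
COMPARE_OP bool(<) → 2 vs 3 = True. Stack: [True]
POP_JUMP_IF_FALSE → pop True; no jump. Stack: []
LOAD_FAST_LOAD_FAST u,b → push 0,39. Stack: [0, 39]
BINARY_OP + → 0 + 39 = 39. Stack: [39]
STORE_FAST u → u=39. Stack: []
LOAD_FAST_LOAD_FAST u,b → push 39,39. Stack: [39, 39]
BINARY_OP % → 39 % 39 = 0. Stack: [0]
STORE_FAST u → u=0. Stack: []
LOAD_FAST i → push 2. Stack: [2]
LOAD_CONST → push 1. Stack: [2, 1]
BINARY_OP + → 2 + 1 = 3. Stack: [3]
STORE_FAST i → i=3. Stack: []
LOAD_FAST i → push 3. Stack: [3]
LOAD_CONST → push 3. Stack: [3, 3]
COMPARE_OP bool(<) → 3 vs 3 = False. Stack: [False]
POP_JUMP_IF_FALSE → pop False; jump. Stack: []
LOAD_FAST u → push 0. Stack: [0]
RETURN_VALUE → return 0.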